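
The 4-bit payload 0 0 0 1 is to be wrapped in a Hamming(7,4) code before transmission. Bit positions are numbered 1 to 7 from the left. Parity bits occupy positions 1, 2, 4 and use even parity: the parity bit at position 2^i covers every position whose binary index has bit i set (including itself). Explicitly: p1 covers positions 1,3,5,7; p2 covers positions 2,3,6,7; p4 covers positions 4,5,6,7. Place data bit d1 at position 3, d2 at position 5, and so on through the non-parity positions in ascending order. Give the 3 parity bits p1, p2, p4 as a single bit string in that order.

111

Place data bits at non-power-of-two positions: b3=0, b5=0, b6=0, b7=1.
p1 = XOR of data positions {3,5,7} = 0⊕0⊕1 = 1
p2 = XOR of data positions {3,6,7} = 0⊕0⊕1 = 1
p4 = XOR of data positions {5,6,7} = 0⊕0⊕1 = 1
Parity bits p1,p2,p4 = 111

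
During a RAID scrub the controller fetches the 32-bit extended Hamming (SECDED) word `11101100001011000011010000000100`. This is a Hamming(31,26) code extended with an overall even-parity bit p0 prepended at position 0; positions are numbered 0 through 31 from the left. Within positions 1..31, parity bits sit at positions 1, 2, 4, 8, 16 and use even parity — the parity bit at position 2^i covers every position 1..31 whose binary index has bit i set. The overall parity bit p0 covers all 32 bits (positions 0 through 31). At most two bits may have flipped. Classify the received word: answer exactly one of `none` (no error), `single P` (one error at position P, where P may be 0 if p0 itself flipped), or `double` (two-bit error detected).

none

s1: b1⊕b3⊕b5⊕b7⊕b9⊕b11⊕b13⊕b15⊕b17⊕b19⊕b21⊕b23⊕b25⊕b27⊕b29⊕b31 = 1⊕0⊕1⊕0⊕0⊕0⊕1⊕0⊕0⊕1⊕1⊕0⊕0⊕0⊕1⊕0 = 0
s2: b2⊕b3⊕b6⊕b7⊕b10⊕b11⊕b14⊕b15⊕b18⊕b19⊕b22⊕b23⊕b26⊕b27⊕b30⊕b31 = 1⊕0⊕0⊕0⊕1⊕0⊕0⊕0⊕1⊕1⊕0⊕0⊕0⊕0⊕0⊕0 = 0
s4: b4⊕b5⊕b6⊕b7⊕b12⊕b13⊕b14⊕b15⊕b20⊕b21⊕b22⊕b23⊕b28⊕b29⊕b30⊕b31 = 1⊕1⊕0⊕0⊕1⊕1⊕0⊕0⊕0⊕1⊕0⊕0⊕0⊕1⊕0⊕0 = 0
s8: b8⊕b9⊕b10⊕b11⊕b12⊕b13⊕b14⊕b15⊕b24⊕b25⊕b26⊕b27⊕b28⊕b29⊕b30⊕b31 = 0⊕0⊕1⊕0⊕1⊕1⊕0⊕0⊕0⊕0⊕0⊕0⊕0⊕1⊕0⊕0 = 0
s16: b16⊕b17⊕b18⊕b19⊕b20⊕b21⊕b22⊕b23⊕b24⊕b25⊕b26⊕b27⊕b28⊕b29⊕b30⊕b31 = 0⊕0⊕1⊕1⊕0⊕1⊕0⊕0⊕0⊕0⊕0⊕0⊕0⊕1⊕0⊕0 = 0
Syndrome (s16...s1) = 00000 → position 0 (no error).
Overall parity (XOR of all 32 bits, including p0): 1⊕1⊕1⊕0⊕1⊕1⊕0⊕0⊕0⊕0⊕1⊕0⊕1⊕1⊕0⊕0⊕0⊕0⊕1⊕1⊕0⊕1⊕0⊕0⊕0⊕0⊕0⊕0⊕0⊕1⊕0⊕0 = 0
Overall=0, syndrome position=0 → no error.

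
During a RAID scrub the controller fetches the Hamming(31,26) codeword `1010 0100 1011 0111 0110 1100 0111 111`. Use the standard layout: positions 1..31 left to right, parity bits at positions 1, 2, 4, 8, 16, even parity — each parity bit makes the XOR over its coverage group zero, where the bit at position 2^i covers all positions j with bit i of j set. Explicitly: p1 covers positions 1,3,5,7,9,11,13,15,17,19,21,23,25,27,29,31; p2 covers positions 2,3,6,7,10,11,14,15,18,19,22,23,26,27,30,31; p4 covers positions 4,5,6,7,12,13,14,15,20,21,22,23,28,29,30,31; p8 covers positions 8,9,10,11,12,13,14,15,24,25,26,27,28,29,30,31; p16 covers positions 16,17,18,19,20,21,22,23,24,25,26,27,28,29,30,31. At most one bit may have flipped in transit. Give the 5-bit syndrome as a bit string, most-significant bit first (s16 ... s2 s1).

11000

s1: b1⊕b3⊕b5⊕b7⊕b9⊕b11⊕b13⊕b15⊕b17⊕b19⊕b21⊕b23⊕b25⊕b27⊕b29⊕b31 = 1⊕1⊕0⊕0⊕1⊕1⊕0⊕1⊕0⊕1⊕1⊕0⊕0⊕1⊕1⊕1 = 0
s2: b2⊕b3⊕b6⊕b7⊕b10⊕b11⊕b14⊕b15⊕b18⊕b19⊕b22⊕b23⊕b26⊕b27⊕b30⊕b31 = 0⊕1⊕1⊕0⊕0⊕1⊕1⊕1⊕1⊕1⊕1⊕0⊕1⊕1⊕1⊕1 = 0
s4: b4⊕b5⊕b6⊕b7⊕b12⊕b13⊕b14⊕b15⊕b20⊕b21⊕b22⊕b23⊕b28⊕b29⊕b30⊕b31 = 0⊕0⊕1⊕0⊕1⊕0⊕1⊕1⊕0⊕1⊕1⊕0⊕1⊕1⊕1⊕1 = 0
s8: b8⊕b9⊕b10⊕b11⊕b12⊕b13⊕b14⊕b15⊕b24⊕b25⊕b26⊕b27⊕b28⊕b29⊕b30⊕b31 = 0⊕1⊕0⊕1⊕1⊕0⊕1⊕1⊕0⊕0⊕1⊕1⊕1⊕1⊕1⊕1 = 1
s16: b16⊕b17⊕b18⊕b19⊕b20⊕b21⊕b22⊕b23⊕b24⊕b25⊕b26⊕b27⊕b28⊕b29⊕b30⊕b31 = 1⊕0⊕1⊕1⊕0⊕1⊕1⊕0⊕0⊕0⊕1⊕1⊕1⊕1⊕1⊕1 = 1
Syndrome (s16...s1) = 11000 → position 24.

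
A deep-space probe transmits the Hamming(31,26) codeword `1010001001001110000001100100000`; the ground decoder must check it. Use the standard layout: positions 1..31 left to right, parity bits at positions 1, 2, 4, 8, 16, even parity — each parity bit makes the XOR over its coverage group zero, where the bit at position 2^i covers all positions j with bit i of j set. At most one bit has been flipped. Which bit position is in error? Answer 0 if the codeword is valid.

s1: b1⊕b3⊕b5⊕b7⊕b9⊕b11⊕b13⊕b15⊕b17⊕b19⊕b21⊕b23⊕b25⊕b27⊕b29⊕b31 = 1⊕1⊕0⊕1⊕0⊕0⊕1⊕1⊕0⊕0⊕0⊕1⊕0⊕0⊕0⊕0 = 0
s2: b2⊕b3⊕b6⊕b7⊕b10⊕b11⊕b14⊕b15⊕b18⊕b19⊕b22⊕b23⊕b26⊕b27⊕b30⊕b31 = 0⊕1⊕0⊕1⊕1⊕0⊕1⊕1⊕0⊕0⊕1⊕1⊕1⊕0⊕0⊕0 = 0
s4: b4⊕b5⊕b6⊕b7⊕b12⊕b13⊕b14⊕b15⊕b20⊕b21⊕b22⊕b23⊕b28⊕b29⊕b30⊕b31 = 0⊕0⊕0⊕1⊕0⊕1⊕1⊕1⊕0⊕0⊕1⊕1⊕0⊕0⊕0⊕0 = 0
s8: b8⊕b9⊕b10⊕b11⊕b12⊕b13⊕b14⊕b15⊕b24⊕b25⊕b26⊕b27⊕b28⊕b29⊕b30⊕b31 = 0⊕0⊕1⊕0⊕0⊕1⊕1⊕1⊕0⊕0⊕1⊕0⊕0⊕0⊕0⊕0 = 1
s16: b16⊕b17⊕b18⊕b19⊕b20⊕b21⊕b22⊕b23⊕b24⊕b25⊕b26⊕b27⊕b28⊕b29⊕b30⊕b31 = 0⊕0⊕0⊕0⊕0⊕0⊕1⊕1⊕0⊕0⊕1⊕0⊕0⊕0⊕0⊕0 = 1
Syndrome (s16...s1) = 11000 → position 24.

24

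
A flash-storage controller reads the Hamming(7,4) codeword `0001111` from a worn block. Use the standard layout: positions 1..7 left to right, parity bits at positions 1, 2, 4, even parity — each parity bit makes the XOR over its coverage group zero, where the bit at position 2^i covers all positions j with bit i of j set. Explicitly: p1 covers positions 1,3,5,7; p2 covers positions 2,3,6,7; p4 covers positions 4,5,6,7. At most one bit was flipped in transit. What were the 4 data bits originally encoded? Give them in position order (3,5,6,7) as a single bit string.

s1: b1⊕b3⊕b5⊕b7 = 0⊕0⊕1⊕1 = 0
s2: b2⊕b3⊕b6⊕b7 = 0⊕0⊕1⊕1 = 0
s4: b4⊕b5⊕b6⊕b7 = 1⊕1⊕1⊕1 = 0
Syndrome (s4...s1) = 000 → position 0 (no error).
No correction needed.
Data bits at positions 3,5,6,7: 0111

0111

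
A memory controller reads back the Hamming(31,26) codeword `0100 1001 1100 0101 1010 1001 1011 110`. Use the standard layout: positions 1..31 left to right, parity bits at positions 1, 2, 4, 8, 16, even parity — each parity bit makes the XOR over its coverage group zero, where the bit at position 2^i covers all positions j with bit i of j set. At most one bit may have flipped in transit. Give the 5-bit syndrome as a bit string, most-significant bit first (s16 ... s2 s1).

00000

s1: b1⊕b3⊕b5⊕b7⊕b9⊕b11⊕b13⊕b15⊕b17⊕b19⊕b21⊕b23⊕b25⊕b27⊕b29⊕b31 = 0⊕0⊕1⊕0⊕1⊕0⊕0⊕0⊕1⊕1⊕1⊕0⊕1⊕1⊕1⊕0 = 0
s2: b2⊕b3⊕b6⊕b7⊕b10⊕b11⊕b14⊕b15⊕b18⊕b19⊕b22⊕b23⊕b26⊕b27⊕b30⊕b31 = 1⊕0⊕0⊕0⊕1⊕0⊕1⊕0⊕0⊕1⊕0⊕0⊕0⊕1⊕1⊕0 = 0
s4: b4⊕b5⊕b6⊕b7⊕b12⊕b13⊕b14⊕b15⊕b20⊕b21⊕b22⊕b23⊕b28⊕b29⊕b30⊕b31 = 0⊕1⊕0⊕0⊕0⊕0⊕1⊕0⊕0⊕1⊕0⊕0⊕1⊕1⊕1⊕0 = 0
s8: b8⊕b9⊕b10⊕b11⊕b12⊕b13⊕b14⊕b15⊕b24⊕b25⊕b26⊕b27⊕b28⊕b29⊕b30⊕b31 = 1⊕1⊕1⊕0⊕0⊕0⊕1⊕0⊕1⊕1⊕0⊕1⊕1⊕1⊕1⊕0 = 0
s16: b16⊕b17⊕b18⊕b19⊕b20⊕b21⊕b22⊕b23⊕b24⊕b25⊕b26⊕b27⊕b28⊕b29⊕b30⊕b31 = 1⊕1⊕0⊕1⊕0⊕1⊕0⊕0⊕1⊕1⊕0⊕1⊕1⊕1⊕1⊕0 = 0
Syndrome (s16...s1) = 00000 → position 0 (no error).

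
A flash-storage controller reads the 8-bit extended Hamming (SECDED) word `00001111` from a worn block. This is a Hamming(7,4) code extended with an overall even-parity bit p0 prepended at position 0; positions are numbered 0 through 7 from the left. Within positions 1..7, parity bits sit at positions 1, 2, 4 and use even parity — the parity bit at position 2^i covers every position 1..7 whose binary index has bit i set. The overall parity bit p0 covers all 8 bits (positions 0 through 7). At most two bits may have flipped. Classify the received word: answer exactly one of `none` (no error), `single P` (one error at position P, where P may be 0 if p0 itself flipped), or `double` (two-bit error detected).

none

s1: b1⊕b3⊕b5⊕b7 = 0⊕0⊕1⊕1 = 0
s2: b2⊕b3⊕b6⊕b7 = 0⊕0⊕1⊕1 = 0
s4: b4⊕b5⊕b6⊕b7 = 1⊕1⊕1⊕1 = 0
Syndrome (s4...s1) = 000 → position 0 (no error).
Overall parity (XOR of all 8 bits, including p0): 0⊕0⊕0⊕0⊕1⊕1⊕1⊕1 = 0
Overall=0, syndrome position=0 → no error.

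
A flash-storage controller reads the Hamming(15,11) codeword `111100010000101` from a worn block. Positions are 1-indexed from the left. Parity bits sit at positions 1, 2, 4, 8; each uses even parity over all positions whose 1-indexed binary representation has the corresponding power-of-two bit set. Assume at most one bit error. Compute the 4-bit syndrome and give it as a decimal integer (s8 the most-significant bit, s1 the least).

14

s1: b1⊕b3⊕b5⊕b7⊕b9⊕b11⊕b13⊕b15 = 1⊕1⊕0⊕0⊕0⊕0⊕1⊕1 = 0
s2: b2⊕b3⊕b6⊕b7⊕b10⊕b11⊕b14⊕b15 = 1⊕1⊕0⊕0⊕0⊕0⊕0⊕1 = 1
s4: b4⊕b5⊕b6⊕b7⊕b12⊕b13⊕b14⊕b15 = 1⊕0⊕0⊕0⊕0⊕1⊕0⊕1 = 1
s8: b8⊕b9⊕b10⊕b11⊕b12⊕b13⊕b14⊕b15 = 1⊕0⊕0⊕0⊕0⊕1⊕0⊕1 = 1
Syndrome (s8...s1) = 1110 → position 14.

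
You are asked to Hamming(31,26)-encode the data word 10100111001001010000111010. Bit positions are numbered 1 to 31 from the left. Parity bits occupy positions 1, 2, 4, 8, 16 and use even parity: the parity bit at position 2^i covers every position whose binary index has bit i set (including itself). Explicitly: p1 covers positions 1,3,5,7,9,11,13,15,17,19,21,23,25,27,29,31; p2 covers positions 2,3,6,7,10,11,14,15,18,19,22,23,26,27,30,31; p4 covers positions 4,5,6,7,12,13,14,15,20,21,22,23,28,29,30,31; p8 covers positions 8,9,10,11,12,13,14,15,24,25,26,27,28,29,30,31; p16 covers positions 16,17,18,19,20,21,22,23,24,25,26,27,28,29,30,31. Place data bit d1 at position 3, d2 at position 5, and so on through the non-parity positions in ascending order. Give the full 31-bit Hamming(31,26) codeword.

Place data bits at non-power-of-two positions: b3=1, b5=0, b6=1, b7=0, b9=0, b10=1, b11=1, b12=1, b13=0, b14=0, b15=1, b17=0, b18=0, b19=1, b20=0, b21=1, b22=0, b23=0, b24=0, b25=0, b26=1, b27=1, b28=1, b29=0, b30=1, b31=0.
p1 = XOR of data positions {3,5,7,9,11,13,15,17,19,21,23,25,27,29,31} = 1⊕0⊕0⊕0⊕1⊕0⊕1⊕0⊕1⊕1⊕0⊕0⊕1⊕0⊕0 = 0
p2 = XOR of data positions {3,6,7,10,11,14,15,18,19,22,23,26,27,30,31} = 1⊕1⊕0⊕1⊕1⊕0⊕1⊕0⊕1⊕0⊕0⊕1⊕1⊕1⊕0 = 1
p4 = XOR of data positions {5,6,7,12,13,14,15,20,21,22,23,28,29,30,31} = 0⊕1⊕0⊕1⊕0⊕0⊕1⊕0⊕1⊕0⊕0⊕1⊕0⊕1⊕0 = 0
p8 = XOR of data positions {9,10,11,12,13,14,15,24,25,26,27,28,29,30,31} = 0⊕1⊕1⊕1⊕0⊕0⊕1⊕0⊕0⊕1⊕1⊕1⊕0⊕1⊕0 = 0
p16 = XOR of data positions {17,18,19,20,21,22,23,24,25,26,27,28,29,30,31} = 0⊕0⊕1⊕0⊕1⊕0⊕0⊕0⊕0⊕1⊕1⊕1⊕0⊕1⊕0 = 0
Codeword b1..b31 = 0110010001110010001010000111010

0110010001110010001010000111010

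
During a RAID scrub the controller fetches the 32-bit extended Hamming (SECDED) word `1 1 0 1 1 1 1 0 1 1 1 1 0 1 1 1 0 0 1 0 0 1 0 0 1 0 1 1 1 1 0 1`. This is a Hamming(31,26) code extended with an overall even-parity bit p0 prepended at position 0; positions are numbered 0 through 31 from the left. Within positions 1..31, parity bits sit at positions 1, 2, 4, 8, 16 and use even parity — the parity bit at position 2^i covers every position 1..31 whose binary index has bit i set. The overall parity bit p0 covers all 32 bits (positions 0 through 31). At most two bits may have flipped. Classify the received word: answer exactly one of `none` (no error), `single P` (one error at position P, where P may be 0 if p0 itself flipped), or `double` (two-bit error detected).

s1: b1⊕b3⊕b5⊕b7⊕b9⊕b11⊕b13⊕b15⊕b17⊕b19⊕b21⊕b23⊕b25⊕b27⊕b29⊕b31 = 1⊕1⊕1⊕0⊕1⊕1⊕1⊕1⊕0⊕0⊕1⊕0⊕0⊕1⊕1⊕1 = 1
s2: b2⊕b3⊕b6⊕b7⊕b10⊕b11⊕b14⊕b15⊕b18⊕b19⊕b22⊕b23⊕b26⊕b27⊕b30⊕b31 = 0⊕1⊕1⊕0⊕1⊕1⊕1⊕1⊕1⊕0⊕0⊕0⊕1⊕1⊕0⊕1 = 0
s4: b4⊕b5⊕b6⊕b7⊕b12⊕b13⊕b14⊕b15⊕b20⊕b21⊕b22⊕b23⊕b28⊕b29⊕b30⊕b31 = 1⊕1⊕1⊕0⊕0⊕1⊕1⊕1⊕0⊕1⊕0⊕0⊕1⊕1⊕0⊕1 = 0
s8: b8⊕b9⊕b10⊕b11⊕b12⊕b13⊕b14⊕b15⊕b24⊕b25⊕b26⊕b27⊕b28⊕b29⊕b30⊕b31 = 1⊕1⊕1⊕1⊕0⊕1⊕1⊕1⊕1⊕0⊕1⊕1⊕1⊕1⊕0⊕1 = 1
s16: b16⊕b17⊕b18⊕b19⊕b20⊕b21⊕b22⊕b23⊕b24⊕b25⊕b26⊕b27⊕b28⊕b29⊕b30⊕b31 = 0⊕0⊕1⊕0⊕0⊕1⊕0⊕0⊕1⊕0⊕1⊕1⊕1⊕1⊕0⊕1 = 0
Syndrome (s16...s1) = 01001 → position 9.
Overall parity (XOR of all 32 bits, including p0): 1⊕1⊕0⊕1⊕1⊕1⊕1⊕0⊕1⊕1⊕1⊕1⊕0⊕1⊕1⊕1⊕0⊕0⊕1⊕0⊕0⊕1⊕0⊕0⊕1⊕0⊕1⊕1⊕1⊕1⊕0⊕1 = 1
Overall=1, syndrome position=9 → single-bit error at position 9.

single 9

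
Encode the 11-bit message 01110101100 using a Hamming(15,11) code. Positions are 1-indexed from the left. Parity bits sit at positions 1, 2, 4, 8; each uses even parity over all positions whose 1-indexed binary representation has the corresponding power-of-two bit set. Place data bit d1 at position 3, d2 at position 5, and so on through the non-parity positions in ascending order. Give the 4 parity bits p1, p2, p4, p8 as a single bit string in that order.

1111

Place data bits at non-power-of-two positions: b3=0, b5=1, b6=1, b7=1, b9=0, b10=1, b11=0, b12=1, b13=1, b14=0, b15=0.
p1 = XOR of data positions {3,5,7,9,11,13,15} = 0⊕1⊕1⊕0⊕0⊕1⊕0 = 1
p2 = XOR of data positions {3,6,7,10,11,14,15} = 0⊕1⊕1⊕1⊕0⊕0⊕0 = 1
p4 = XOR of data positions {5,6,7,12,13,14,15} = 1⊕1⊕1⊕1⊕1⊕0⊕0 = 1
p8 = XOR of data positions {9,10,11,12,13,14,15} = 0⊕1⊕0⊕1⊕1⊕0⊕0 = 1
Parity bits p1,p2,p4,p8 = 1111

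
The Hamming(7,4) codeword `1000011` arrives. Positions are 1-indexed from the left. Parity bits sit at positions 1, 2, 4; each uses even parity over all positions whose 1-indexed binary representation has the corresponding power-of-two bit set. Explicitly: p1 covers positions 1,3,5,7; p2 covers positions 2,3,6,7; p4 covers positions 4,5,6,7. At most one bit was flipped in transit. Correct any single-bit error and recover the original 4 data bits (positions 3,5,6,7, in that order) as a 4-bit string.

0011

s1: b1⊕b3⊕b5⊕b7 = 1⊕0⊕0⊕1 = 0
s2: b2⊕b3⊕b6⊕b7 = 0⊕0⊕1⊕1 = 0
s4: b4⊕b5⊕b6⊕b7 = 0⊕0⊕1⊕1 = 0
Syndrome (s4...s1) = 000 → position 0 (no error).
No correction needed.
Data bits at positions 3,5,6,7: 0011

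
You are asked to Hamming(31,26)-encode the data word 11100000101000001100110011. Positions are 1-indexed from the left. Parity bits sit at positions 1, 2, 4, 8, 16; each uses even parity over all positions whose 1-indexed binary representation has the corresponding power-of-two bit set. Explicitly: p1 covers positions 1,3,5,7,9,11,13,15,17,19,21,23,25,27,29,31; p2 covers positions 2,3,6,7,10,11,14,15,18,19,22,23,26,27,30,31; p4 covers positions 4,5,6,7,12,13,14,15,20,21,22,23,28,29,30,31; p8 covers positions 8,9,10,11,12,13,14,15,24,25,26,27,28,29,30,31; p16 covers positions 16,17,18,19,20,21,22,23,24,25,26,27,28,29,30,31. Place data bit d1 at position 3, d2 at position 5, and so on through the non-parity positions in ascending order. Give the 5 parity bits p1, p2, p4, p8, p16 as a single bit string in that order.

Place data bits at non-power-of-two positions: b3=1, b5=1, b6=1, b7=0, b9=0, b10=0, b11=0, b12=0, b13=1, b14=0, b15=1, b17=0, b18=0, b19=0, b20=0, b21=0, b22=1, b23=1, b24=0, b25=0, b26=1, b27=1, b28=0, b29=0, b30=1, b31=1.
p1 = XOR of data positions {3,5,7,9,11,13,15,17,19,21,23,25,27,29,31} = 1⊕1⊕0⊕0⊕0⊕1⊕1⊕0⊕0⊕0⊕1⊕0⊕1⊕0⊕1 = 1
p2 = XOR of data positions {3,6,7,10,11,14,15,18,19,22,23,26,27,30,31} = 1⊕1⊕0⊕0⊕0⊕0⊕1⊕0⊕0⊕1⊕1⊕1⊕1⊕1⊕1 = 1
p4 = XOR of data positions {5,6,7,12,13,14,15,20,21,22,23,28,29,30,31} = 1⊕1⊕0⊕0⊕1⊕0⊕1⊕0⊕0⊕1⊕1⊕0⊕0⊕1⊕1 = 0
p8 = XOR of data positions {9,10,11,12,13,14,15,24,25,26,27,28,29,30,31} = 0⊕0⊕0⊕0⊕1⊕0⊕1⊕0⊕0⊕1⊕1⊕0⊕0⊕1⊕1 = 0
p16 = XOR of data positions {17,18,19,20,21,22,23,24,25,26,27,28,29,30,31} = 0⊕0⊕0⊕0⊕0⊕1⊕1⊕0⊕0⊕1⊕1⊕0⊕0⊕1⊕1 = 0
Parity bits p1,p2,p4,p8,p16 = 11000

11000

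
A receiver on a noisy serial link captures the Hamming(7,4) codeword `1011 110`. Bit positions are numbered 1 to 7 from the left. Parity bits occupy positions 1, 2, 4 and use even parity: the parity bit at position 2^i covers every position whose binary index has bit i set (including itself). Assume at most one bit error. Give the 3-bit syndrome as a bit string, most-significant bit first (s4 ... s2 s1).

s1: b1⊕b3⊕b5⊕b7 = 1⊕1⊕1⊕0 = 1
s2: b2⊕b3⊕b6⊕b7 = 0⊕1⊕1⊕0 = 0
s4: b4⊕b5⊕b6⊕b7 = 1⊕1⊕1⊕0 = 1
Syndrome (s4...s1) = 101 → position 5.

101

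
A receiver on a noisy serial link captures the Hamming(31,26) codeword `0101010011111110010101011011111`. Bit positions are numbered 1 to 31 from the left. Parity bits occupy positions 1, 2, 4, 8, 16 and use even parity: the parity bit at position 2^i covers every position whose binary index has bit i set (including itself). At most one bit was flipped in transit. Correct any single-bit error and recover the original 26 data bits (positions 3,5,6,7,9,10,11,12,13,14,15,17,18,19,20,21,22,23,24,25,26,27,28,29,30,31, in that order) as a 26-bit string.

s1: b1⊕b3⊕b5⊕b7⊕b9⊕b11⊕b13⊕b15⊕b17⊕b19⊕b21⊕b23⊕b25⊕b27⊕b29⊕b31 = 0⊕0⊕0⊕0⊕1⊕1⊕1⊕1⊕0⊕0⊕0⊕0⊕1⊕1⊕1⊕1 = 0
s2: b2⊕b3⊕b6⊕b7⊕b10⊕b11⊕b14⊕b15⊕b18⊕b19⊕b22⊕b23⊕b26⊕b27⊕b30⊕b31 = 1⊕0⊕1⊕0⊕1⊕1⊕1⊕1⊕1⊕0⊕1⊕0⊕0⊕1⊕1⊕1 = 1
s4: b4⊕b5⊕b6⊕b7⊕b12⊕b13⊕b14⊕b15⊕b20⊕b21⊕b22⊕b23⊕b28⊕b29⊕b30⊕b31 = 1⊕0⊕1⊕0⊕1⊕1⊕1⊕1⊕1⊕0⊕1⊕0⊕1⊕1⊕1⊕1 = 0
s8: b8⊕b9⊕b10⊕b11⊕b12⊕b13⊕b14⊕b15⊕b24⊕b25⊕b26⊕b27⊕b28⊕b29⊕b30⊕b31 = 0⊕1⊕1⊕1⊕1⊕1⊕1⊕1⊕1⊕1⊕0⊕1⊕1⊕1⊕1⊕1 = 0
s16: b16⊕b17⊕b18⊕b19⊕b20⊕b21⊕b22⊕b23⊕b24⊕b25⊕b26⊕b27⊕b28⊕b29⊕b30⊕b31 = 0⊕0⊕1⊕0⊕1⊕0⊕1⊕0⊕1⊕1⊕0⊕1⊕1⊕1⊕1⊕1 = 0
Syndrome (s16...s1) = 00010 → position 2.
Flip bit 2: corrected codeword = 0001010011111110010101011011111
Data bits at positions 3,5,6,7,9,10,11,12,13,14,15,17,18,19,20,21,22,23,24,25,26,27,28,29,30,31: 00101111111010101011011111

00101111111010101011011111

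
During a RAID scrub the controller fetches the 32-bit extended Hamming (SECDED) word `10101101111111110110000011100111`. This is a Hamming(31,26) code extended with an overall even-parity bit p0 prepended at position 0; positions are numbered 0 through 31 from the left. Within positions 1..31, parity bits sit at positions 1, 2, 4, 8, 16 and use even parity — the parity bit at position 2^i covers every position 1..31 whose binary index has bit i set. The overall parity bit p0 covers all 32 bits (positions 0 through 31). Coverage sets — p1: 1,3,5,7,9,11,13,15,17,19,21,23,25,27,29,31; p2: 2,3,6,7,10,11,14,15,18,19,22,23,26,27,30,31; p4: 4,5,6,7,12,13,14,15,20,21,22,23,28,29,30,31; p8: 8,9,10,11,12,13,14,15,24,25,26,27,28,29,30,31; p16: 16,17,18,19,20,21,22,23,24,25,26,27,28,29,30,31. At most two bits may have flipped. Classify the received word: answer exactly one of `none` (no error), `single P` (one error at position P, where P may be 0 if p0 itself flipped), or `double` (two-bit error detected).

single 0

s1: b1⊕b3⊕b5⊕b7⊕b9⊕b11⊕b13⊕b15⊕b17⊕b19⊕b21⊕b23⊕b25⊕b27⊕b29⊕b31 = 0⊕0⊕1⊕1⊕1⊕1⊕1⊕1⊕1⊕0⊕0⊕0⊕1⊕0⊕1⊕1 = 0
s2: b2⊕b3⊕b6⊕b7⊕b10⊕b11⊕b14⊕b15⊕b18⊕b19⊕b22⊕b23⊕b26⊕b27⊕b30⊕b31 = 1⊕0⊕0⊕1⊕1⊕1⊕1⊕1⊕1⊕0⊕0⊕0⊕1⊕0⊕1⊕1 = 0
s4: b4⊕b5⊕b6⊕b7⊕b12⊕b13⊕b14⊕b15⊕b20⊕b21⊕b22⊕b23⊕b28⊕b29⊕b30⊕b31 = 1⊕1⊕0⊕1⊕1⊕1⊕1⊕1⊕0⊕0⊕0⊕0⊕0⊕1⊕1⊕1 = 0
s8: b8⊕b9⊕b10⊕b11⊕b12⊕b13⊕b14⊕b15⊕b24⊕b25⊕b26⊕b27⊕b28⊕b29⊕b30⊕b31 = 1⊕1⊕1⊕1⊕1⊕1⊕1⊕1⊕1⊕1⊕1⊕0⊕0⊕1⊕1⊕1 = 0
s16: b16⊕b17⊕b18⊕b19⊕b20⊕b21⊕b22⊕b23⊕b24⊕b25⊕b26⊕b27⊕b28⊕b29⊕b30⊕b31 = 0⊕1⊕1⊕0⊕0⊕0⊕0⊕0⊕1⊕1⊕1⊕0⊕0⊕1⊕1⊕1 = 0
Syndrome (s16...s1) = 00000 → position 0 (no error).
Overall parity (XOR of all 32 bits, including p0): 1⊕0⊕1⊕0⊕1⊕1⊕0⊕1⊕1⊕1⊕1⊕1⊕1⊕1⊕1⊕1⊕0⊕1⊕1⊕0⊕0⊕0⊕0⊕0⊕1⊕1⊕1⊕0⊕0⊕1⊕1⊕1 = 1
Overall=1, syndrome position=0 → single-bit error at position 0.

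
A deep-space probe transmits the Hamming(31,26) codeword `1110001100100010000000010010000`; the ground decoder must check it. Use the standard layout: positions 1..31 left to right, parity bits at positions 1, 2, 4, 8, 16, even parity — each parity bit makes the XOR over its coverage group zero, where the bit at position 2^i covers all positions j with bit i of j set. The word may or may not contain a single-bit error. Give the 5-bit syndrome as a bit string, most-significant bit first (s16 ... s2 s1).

s1: b1⊕b3⊕b5⊕b7⊕b9⊕b11⊕b13⊕b15⊕b17⊕b19⊕b21⊕b23⊕b25⊕b27⊕b29⊕b31 = 1⊕1⊕0⊕1⊕0⊕1⊕0⊕1⊕0⊕0⊕0⊕0⊕0⊕1⊕0⊕0 = 0
s2: b2⊕b3⊕b6⊕b7⊕b10⊕b11⊕b14⊕b15⊕b18⊕b19⊕b22⊕b23⊕b26⊕b27⊕b30⊕b31 = 1⊕1⊕0⊕1⊕0⊕1⊕0⊕1⊕0⊕0⊕0⊕0⊕0⊕1⊕0⊕0 = 0
s4: b4⊕b5⊕b6⊕b7⊕b12⊕b13⊕b14⊕b15⊕b20⊕b21⊕b22⊕b23⊕b28⊕b29⊕b30⊕b31 = 0⊕0⊕0⊕1⊕0⊕0⊕0⊕1⊕0⊕0⊕0⊕0⊕0⊕0⊕0⊕0 = 0
s8: b8⊕b9⊕b10⊕b11⊕b12⊕b13⊕b14⊕b15⊕b24⊕b25⊕b26⊕b27⊕b28⊕b29⊕b30⊕b31 = 1⊕0⊕0⊕1⊕0⊕0⊕0⊕1⊕1⊕0⊕0⊕1⊕0⊕0⊕0⊕0 = 1
s16: b16⊕b17⊕b18⊕b19⊕b20⊕b21⊕b22⊕b23⊕b24⊕b25⊕b26⊕b27⊕b28⊕b29⊕b30⊕b31 = 0⊕0⊕0⊕0⊕0⊕0⊕0⊕0⊕1⊕0⊕0⊕1⊕0⊕0⊕0⊕0 = 0
Syndrome (s16...s1) = 01000 → position 8.

01000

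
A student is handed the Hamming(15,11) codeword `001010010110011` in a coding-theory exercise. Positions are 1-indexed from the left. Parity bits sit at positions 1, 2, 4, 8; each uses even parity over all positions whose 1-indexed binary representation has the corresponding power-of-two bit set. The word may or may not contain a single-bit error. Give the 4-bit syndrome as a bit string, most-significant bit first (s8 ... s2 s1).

s1: b1⊕b3⊕b5⊕b7⊕b9⊕b11⊕b13⊕b15 = 0⊕1⊕1⊕0⊕0⊕1⊕0⊕1 = 0
s2: b2⊕b3⊕b6⊕b7⊕b10⊕b11⊕b14⊕b15 = 0⊕1⊕0⊕0⊕1⊕1⊕1⊕1 = 1
s4: b4⊕b5⊕b6⊕b7⊕b12⊕b13⊕b14⊕b15 = 0⊕1⊕0⊕0⊕0⊕0⊕1⊕1 = 1
s8: b8⊕b9⊕b10⊕b11⊕b12⊕b13⊕b14⊕b15 = 1⊕0⊕1⊕1⊕0⊕0⊕1⊕1 = 1
Syndrome (s8...s1) = 1110 → position 14.

1110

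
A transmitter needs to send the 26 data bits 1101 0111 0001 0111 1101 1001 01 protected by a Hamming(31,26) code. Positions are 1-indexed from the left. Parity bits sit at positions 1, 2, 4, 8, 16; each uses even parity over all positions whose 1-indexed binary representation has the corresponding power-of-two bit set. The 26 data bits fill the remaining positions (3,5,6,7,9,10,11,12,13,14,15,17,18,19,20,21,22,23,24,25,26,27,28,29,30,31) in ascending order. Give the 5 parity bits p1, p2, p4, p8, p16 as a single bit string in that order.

11110

Place data bits at non-power-of-two positions: b3=1, b5=1, b6=0, b7=1, b9=0, b10=1, b11=1, b12=1, b13=0, b14=0, b15=0, b17=1, b18=0, b19=1, b20=1, b21=1, b22=1, b23=1, b24=0, b25=1, b26=1, b27=0, b28=0, b29=1, b30=0, b31=1.
p1 = XOR of data positions {3,5,7,9,11,13,15,17,19,21,23,25,27,29,31} = 1⊕1⊕1⊕0⊕1⊕0⊕0⊕1⊕1⊕1⊕1⊕1⊕0⊕1⊕1 = 1
p2 = XOR of data positions {3,6,7,10,11,14,15,18,19,22,23,26,27,30,31} = 1⊕0⊕1⊕1⊕1⊕0⊕0⊕0⊕1⊕1⊕1⊕1⊕0⊕0⊕1 = 1
p4 = XOR of data positions {5,6,7,12,13,14,15,20,21,22,23,28,29,30,31} = 1⊕0⊕1⊕1⊕0⊕0⊕0⊕1⊕1⊕1⊕1⊕0⊕1⊕0⊕1 = 1
p8 = XOR of data positions {9,10,11,12,13,14,15,24,25,26,27,28,29,30,31} = 0⊕1⊕1⊕1⊕0⊕0⊕0⊕0⊕1⊕1⊕0⊕0⊕1⊕0⊕1 = 1
p16 = XOR of data positions {17,18,19,20,21,22,23,24,25,26,27,28,29,30,31} = 1⊕0⊕1⊕1⊕1⊕1⊕1⊕0⊕1⊕1⊕0⊕0⊕1⊕0⊕1 = 0
Parity bits p1,p2,p4,p8,p16 = 11110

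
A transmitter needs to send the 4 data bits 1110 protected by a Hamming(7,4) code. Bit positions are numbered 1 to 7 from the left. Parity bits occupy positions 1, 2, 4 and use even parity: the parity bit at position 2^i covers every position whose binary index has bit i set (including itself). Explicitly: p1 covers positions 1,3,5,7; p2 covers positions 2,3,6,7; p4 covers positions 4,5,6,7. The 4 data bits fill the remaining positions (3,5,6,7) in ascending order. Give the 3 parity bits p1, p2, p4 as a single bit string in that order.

Place data bits at non-power-of-two positions: b3=1, b5=1, b6=1, b7=0.
p1 = XOR of data positions {3,5,7} = 1⊕1⊕0 = 0
p2 = XOR of data positions {3,6,7} = 1⊕1⊕0 = 0
p4 = XOR of data positions {5,6,7} = 1⊕1⊕0 = 0
Parity bits p1,p2,p4 = 000

000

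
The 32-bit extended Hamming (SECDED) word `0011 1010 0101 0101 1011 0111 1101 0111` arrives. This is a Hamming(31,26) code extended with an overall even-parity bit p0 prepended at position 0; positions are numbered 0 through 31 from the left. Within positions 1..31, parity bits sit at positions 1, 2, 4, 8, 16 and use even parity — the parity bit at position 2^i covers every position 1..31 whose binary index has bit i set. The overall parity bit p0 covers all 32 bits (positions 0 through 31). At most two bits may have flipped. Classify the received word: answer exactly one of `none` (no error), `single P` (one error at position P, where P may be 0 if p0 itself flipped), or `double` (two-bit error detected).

none

s1: b1⊕b3⊕b5⊕b7⊕b9⊕b11⊕b13⊕b15⊕b17⊕b19⊕b21⊕b23⊕b25⊕b27⊕b29⊕b31 = 0⊕1⊕0⊕0⊕1⊕1⊕1⊕1⊕0⊕1⊕1⊕1⊕1⊕1⊕1⊕1 = 0
s2: b2⊕b3⊕b6⊕b7⊕b10⊕b11⊕b14⊕b15⊕b18⊕b19⊕b22⊕b23⊕b26⊕b27⊕b30⊕b31 = 1⊕1⊕1⊕0⊕0⊕1⊕0⊕1⊕1⊕1⊕1⊕1⊕0⊕1⊕1⊕1 = 0
s4: b4⊕b5⊕b6⊕b7⊕b12⊕b13⊕b14⊕b15⊕b20⊕b21⊕b22⊕b23⊕b28⊕b29⊕b30⊕b31 = 1⊕0⊕1⊕0⊕0⊕1⊕0⊕1⊕0⊕1⊕1⊕1⊕0⊕1⊕1⊕1 = 0
s8: b8⊕b9⊕b10⊕b11⊕b12⊕b13⊕b14⊕b15⊕b24⊕b25⊕b26⊕b27⊕b28⊕b29⊕b30⊕b31 = 0⊕1⊕0⊕1⊕0⊕1⊕0⊕1⊕1⊕1⊕0⊕1⊕0⊕1⊕1⊕1 = 0
s16: b16⊕b17⊕b18⊕b19⊕b20⊕b21⊕b22⊕b23⊕b24⊕b25⊕b26⊕b27⊕b28⊕b29⊕b30⊕b31 = 1⊕0⊕1⊕1⊕0⊕1⊕1⊕1⊕1⊕1⊕0⊕1⊕0⊕1⊕1⊕1 = 0
Syndrome (s16...s1) = 00000 → position 0 (no error).
Overall parity (XOR of all 32 bits, including p0): 0⊕0⊕1⊕1⊕1⊕0⊕1⊕0⊕0⊕1⊕0⊕1⊕0⊕1⊕0⊕1⊕1⊕0⊕1⊕1⊕0⊕1⊕1⊕1⊕1⊕1⊕0⊕1⊕0⊕1⊕1⊕1 = 0
Overall=0, syndrome position=0 → no error.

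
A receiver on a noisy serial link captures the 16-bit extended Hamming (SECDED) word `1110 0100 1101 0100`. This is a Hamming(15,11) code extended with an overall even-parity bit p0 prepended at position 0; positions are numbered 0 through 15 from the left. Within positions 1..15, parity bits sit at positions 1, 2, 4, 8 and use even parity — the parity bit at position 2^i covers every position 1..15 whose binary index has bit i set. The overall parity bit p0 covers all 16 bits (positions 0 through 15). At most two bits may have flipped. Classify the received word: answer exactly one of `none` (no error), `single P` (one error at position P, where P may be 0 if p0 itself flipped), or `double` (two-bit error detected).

s1: b1⊕b3⊕b5⊕b7⊕b9⊕b11⊕b13⊕b15 = 1⊕0⊕1⊕0⊕1⊕1⊕1⊕0 = 1
s2: b2⊕b3⊕b6⊕b7⊕b10⊕b11⊕b14⊕b15 = 1⊕0⊕0⊕0⊕0⊕1⊕0⊕0 = 0
s4: b4⊕b5⊕b6⊕b7⊕b12⊕b13⊕b14⊕b15 = 0⊕1⊕0⊕0⊕0⊕1⊕0⊕0 = 0
s8: b8⊕b9⊕b10⊕b11⊕b12⊕b13⊕b14⊕b15 = 1⊕1⊕0⊕1⊕0⊕1⊕0⊕0 = 0
Syndrome (s8...s1) = 0001 → position 1.
Overall parity (XOR of all 16 bits, including p0): 1⊕1⊕1⊕0⊕0⊕1⊕0⊕0⊕1⊕1⊕0⊕1⊕0⊕1⊕0⊕0 = 0
Overall=0, syndrome position=1 → double-bit error detected (uncorrectable).

double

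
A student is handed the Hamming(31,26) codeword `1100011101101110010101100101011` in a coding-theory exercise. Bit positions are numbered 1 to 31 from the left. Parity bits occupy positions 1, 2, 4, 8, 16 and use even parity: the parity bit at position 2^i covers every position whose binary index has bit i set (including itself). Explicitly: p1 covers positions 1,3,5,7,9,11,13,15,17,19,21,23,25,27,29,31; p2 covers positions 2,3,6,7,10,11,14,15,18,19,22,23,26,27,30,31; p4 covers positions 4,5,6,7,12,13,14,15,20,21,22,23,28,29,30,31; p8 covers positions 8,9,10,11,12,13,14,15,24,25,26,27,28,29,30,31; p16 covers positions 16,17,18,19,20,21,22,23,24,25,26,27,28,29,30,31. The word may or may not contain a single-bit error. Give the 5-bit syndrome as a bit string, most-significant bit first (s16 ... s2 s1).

00111

s1: b1⊕b3⊕b5⊕b7⊕b9⊕b11⊕b13⊕b15⊕b17⊕b19⊕b21⊕b23⊕b25⊕b27⊕b29⊕b31 = 1⊕0⊕0⊕1⊕0⊕1⊕1⊕1⊕0⊕0⊕0⊕1⊕0⊕0⊕0⊕1 = 1
s2: b2⊕b3⊕b6⊕b7⊕b10⊕b11⊕b14⊕b15⊕b18⊕b19⊕b22⊕b23⊕b26⊕b27⊕b30⊕b31 = 1⊕0⊕1⊕1⊕1⊕1⊕1⊕1⊕1⊕0⊕1⊕1⊕1⊕0⊕1⊕1 = 1
s4: b4⊕b5⊕b6⊕b7⊕b12⊕b13⊕b14⊕b15⊕b20⊕b21⊕b22⊕b23⊕b28⊕b29⊕b30⊕b31 = 0⊕0⊕1⊕1⊕0⊕1⊕1⊕1⊕1⊕0⊕1⊕1⊕1⊕0⊕1⊕1 = 1
s8: b8⊕b9⊕b10⊕b11⊕b12⊕b13⊕b14⊕b15⊕b24⊕b25⊕b26⊕b27⊕b28⊕b29⊕b30⊕b31 = 1⊕0⊕1⊕1⊕0⊕1⊕1⊕1⊕0⊕0⊕1⊕0⊕1⊕0⊕1⊕1 = 0
s16: b16⊕b17⊕b18⊕b19⊕b20⊕b21⊕b22⊕b23⊕b24⊕b25⊕b26⊕b27⊕b28⊕b29⊕b30⊕b31 = 0⊕0⊕1⊕0⊕1⊕0⊕1⊕1⊕0⊕0⊕1⊕0⊕1⊕0⊕1⊕1 = 0
Syndrome (s16...s1) = 00111 → position 7.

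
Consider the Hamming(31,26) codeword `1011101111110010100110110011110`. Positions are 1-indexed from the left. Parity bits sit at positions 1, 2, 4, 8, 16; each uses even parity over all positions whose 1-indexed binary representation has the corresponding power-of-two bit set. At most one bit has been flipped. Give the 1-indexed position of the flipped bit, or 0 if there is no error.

28

s1: b1⊕b3⊕b5⊕b7⊕b9⊕b11⊕b13⊕b15⊕b17⊕b19⊕b21⊕b23⊕b25⊕b27⊕b29⊕b31 = 1⊕1⊕1⊕1⊕1⊕1⊕0⊕1⊕1⊕0⊕1⊕1⊕0⊕1⊕1⊕0 = 0
s2: b2⊕b3⊕b6⊕b7⊕b10⊕b11⊕b14⊕b15⊕b18⊕b19⊕b22⊕b23⊕b26⊕b27⊕b30⊕b31 = 0⊕1⊕0⊕1⊕1⊕1⊕0⊕1⊕0⊕0⊕0⊕1⊕0⊕1⊕1⊕0 = 0
s4: b4⊕b5⊕b6⊕b7⊕b12⊕b13⊕b14⊕b15⊕b20⊕b21⊕b22⊕b23⊕b28⊕b29⊕b30⊕b31 = 1⊕1⊕0⊕1⊕1⊕0⊕0⊕1⊕1⊕1⊕0⊕1⊕1⊕1⊕1⊕0 = 1
s8: b8⊕b9⊕b10⊕b11⊕b12⊕b13⊕b14⊕b15⊕b24⊕b25⊕b26⊕b27⊕b28⊕b29⊕b30⊕b31 = 1⊕1⊕1⊕1⊕1⊕0⊕0⊕1⊕1⊕0⊕0⊕1⊕1⊕1⊕1⊕0 = 1
s16: b16⊕b17⊕b18⊕b19⊕b20⊕b21⊕b22⊕b23⊕b24⊕b25⊕b26⊕b27⊕b28⊕b29⊕b30⊕b31 = 0⊕1⊕0⊕0⊕1⊕1⊕0⊕1⊕1⊕0⊕0⊕1⊕1⊕1⊕1⊕0 = 1
Syndrome (s16...s1) = 11100 → position 28.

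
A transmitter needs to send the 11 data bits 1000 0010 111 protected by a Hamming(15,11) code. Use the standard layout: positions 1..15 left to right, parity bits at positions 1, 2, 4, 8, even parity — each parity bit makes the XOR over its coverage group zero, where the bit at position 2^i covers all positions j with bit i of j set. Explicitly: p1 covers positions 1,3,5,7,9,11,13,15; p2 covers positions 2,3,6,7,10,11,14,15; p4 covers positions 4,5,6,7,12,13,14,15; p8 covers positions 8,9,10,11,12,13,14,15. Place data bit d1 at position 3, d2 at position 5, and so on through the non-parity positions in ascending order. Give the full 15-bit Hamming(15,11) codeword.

Place data bits at non-power-of-two positions: b3=1, b5=0, b6=0, b7=0, b9=0, b10=0, b11=1, b12=0, b13=1, b14=1, b15=1.
p1 = XOR of data positions {3,5,7,9,11,13,15} = 1⊕0⊕0⊕0⊕1⊕1⊕1 = 0
p2 = XOR of data positions {3,6,7,10,11,14,15} = 1⊕0⊕0⊕0⊕1⊕1⊕1 = 0
p4 = XOR of data positions {5,6,7,12,13,14,15} = 0⊕0⊕0⊕0⊕1⊕1⊕1 = 1
p8 = XOR of data positions {9,10,11,12,13,14,15} = 0⊕0⊕1⊕0⊕1⊕1⊕1 = 0
Codeword b1..b15 = 001100000010111

001100000010111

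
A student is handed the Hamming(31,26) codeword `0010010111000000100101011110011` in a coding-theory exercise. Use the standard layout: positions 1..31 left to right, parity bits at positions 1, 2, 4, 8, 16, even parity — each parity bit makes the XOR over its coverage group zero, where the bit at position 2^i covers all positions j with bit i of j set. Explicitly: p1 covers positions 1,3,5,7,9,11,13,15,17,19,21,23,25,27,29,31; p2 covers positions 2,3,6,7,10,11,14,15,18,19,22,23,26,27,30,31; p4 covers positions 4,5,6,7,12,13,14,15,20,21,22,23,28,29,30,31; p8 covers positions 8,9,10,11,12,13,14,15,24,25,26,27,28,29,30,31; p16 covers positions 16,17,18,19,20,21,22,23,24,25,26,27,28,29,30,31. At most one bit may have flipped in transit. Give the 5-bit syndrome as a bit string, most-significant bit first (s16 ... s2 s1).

s1: b1⊕b3⊕b5⊕b7⊕b9⊕b11⊕b13⊕b15⊕b17⊕b19⊕b21⊕b23⊕b25⊕b27⊕b29⊕b31 = 0⊕1⊕0⊕0⊕1⊕0⊕0⊕0⊕1⊕0⊕0⊕0⊕1⊕1⊕0⊕1 = 0
s2: b2⊕b3⊕b6⊕b7⊕b10⊕b11⊕b14⊕b15⊕b18⊕b19⊕b22⊕b23⊕b26⊕b27⊕b30⊕b31 = 0⊕1⊕1⊕0⊕1⊕0⊕0⊕0⊕0⊕0⊕1⊕0⊕1⊕1⊕1⊕1 = 0
s4: b4⊕b5⊕b6⊕b7⊕b12⊕b13⊕b14⊕b15⊕b20⊕b21⊕b22⊕b23⊕b28⊕b29⊕b30⊕b31 = 0⊕0⊕1⊕0⊕0⊕0⊕0⊕0⊕1⊕0⊕1⊕0⊕0⊕0⊕1⊕1 = 1
s8: b8⊕b9⊕b10⊕b11⊕b12⊕b13⊕b14⊕b15⊕b24⊕b25⊕b26⊕b27⊕b28⊕b29⊕b30⊕b31 = 1⊕1⊕1⊕0⊕0⊕0⊕0⊕0⊕1⊕1⊕1⊕1⊕0⊕0⊕1⊕1 = 1
s16: b16⊕b17⊕b18⊕b19⊕b20⊕b21⊕b22⊕b23⊕b24⊕b25⊕b26⊕b27⊕b28⊕b29⊕b30⊕b31 = 0⊕1⊕0⊕0⊕1⊕0⊕1⊕0⊕1⊕1⊕1⊕1⊕0⊕0⊕1⊕1 = 1
Syndrome (s16...s1) = 11100 → position 28.

11100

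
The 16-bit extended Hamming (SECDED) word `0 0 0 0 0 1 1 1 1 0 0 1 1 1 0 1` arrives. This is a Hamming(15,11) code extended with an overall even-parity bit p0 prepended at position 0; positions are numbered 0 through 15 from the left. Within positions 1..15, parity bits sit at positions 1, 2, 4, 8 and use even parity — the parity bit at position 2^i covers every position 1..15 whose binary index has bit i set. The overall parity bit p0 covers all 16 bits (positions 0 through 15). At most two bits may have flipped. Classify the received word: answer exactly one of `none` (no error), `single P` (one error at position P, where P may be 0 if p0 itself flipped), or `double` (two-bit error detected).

double

s1: b1⊕b3⊕b5⊕b7⊕b9⊕b11⊕b13⊕b15 = 0⊕0⊕1⊕1⊕0⊕1⊕1⊕1 = 1
s2: b2⊕b3⊕b6⊕b7⊕b10⊕b11⊕b14⊕b15 = 0⊕0⊕1⊕1⊕0⊕1⊕0⊕1 = 0
s4: b4⊕b5⊕b6⊕b7⊕b12⊕b13⊕b14⊕b15 = 0⊕1⊕1⊕1⊕1⊕1⊕0⊕1 = 0
s8: b8⊕b9⊕b10⊕b11⊕b12⊕b13⊕b14⊕b15 = 1⊕0⊕0⊕1⊕1⊕1⊕0⊕1 = 1
Syndrome (s8...s1) = 1001 → position 9.
Overall parity (XOR of all 16 bits, including p0): 0⊕0⊕0⊕0⊕0⊕1⊕1⊕1⊕1⊕0⊕0⊕1⊕1⊕1⊕0⊕1 = 0
Overall=0, syndrome position=9 → double-bit error detected (uncorrectable).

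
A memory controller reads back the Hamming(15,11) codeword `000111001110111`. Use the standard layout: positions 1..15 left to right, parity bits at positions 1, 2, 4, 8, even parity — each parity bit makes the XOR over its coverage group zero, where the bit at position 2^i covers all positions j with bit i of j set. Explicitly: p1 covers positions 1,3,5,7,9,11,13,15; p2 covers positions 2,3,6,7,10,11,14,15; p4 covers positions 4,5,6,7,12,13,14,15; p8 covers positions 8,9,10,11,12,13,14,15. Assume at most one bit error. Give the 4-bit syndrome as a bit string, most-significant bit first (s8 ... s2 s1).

0011

s1: b1⊕b3⊕b5⊕b7⊕b9⊕b11⊕b13⊕b15 = 0⊕0⊕1⊕0⊕1⊕1⊕1⊕1 = 1
s2: b2⊕b3⊕b6⊕b7⊕b10⊕b11⊕b14⊕b15 = 0⊕0⊕1⊕0⊕1⊕1⊕1⊕1 = 1
s4: b4⊕b5⊕b6⊕b7⊕b12⊕b13⊕b14⊕b15 = 1⊕1⊕1⊕0⊕0⊕1⊕1⊕1 = 0
s8: b8⊕b9⊕b10⊕b11⊕b12⊕b13⊕b14⊕b15 = 0⊕1⊕1⊕1⊕0⊕1⊕1⊕1 = 0
Syndrome (s8...s1) = 0011 → position 3.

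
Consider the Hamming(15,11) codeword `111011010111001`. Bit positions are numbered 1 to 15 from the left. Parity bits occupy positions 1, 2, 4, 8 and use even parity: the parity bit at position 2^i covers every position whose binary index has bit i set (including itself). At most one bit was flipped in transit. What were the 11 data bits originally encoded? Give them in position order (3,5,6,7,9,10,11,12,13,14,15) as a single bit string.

s1: b1⊕b3⊕b5⊕b7⊕b9⊕b11⊕b13⊕b15 = 1⊕1⊕1⊕0⊕0⊕1⊕0⊕1 = 1
s2: b2⊕b3⊕b6⊕b7⊕b10⊕b11⊕b14⊕b15 = 1⊕1⊕1⊕0⊕1⊕1⊕0⊕1 = 0
s4: b4⊕b5⊕b6⊕b7⊕b12⊕b13⊕b14⊕b15 = 0⊕1⊕1⊕0⊕1⊕0⊕0⊕1 = 0
s8: b8⊕b9⊕b10⊕b11⊕b12⊕b13⊕b14⊕b15 = 1⊕0⊕1⊕1⊕1⊕0⊕0⊕1 = 1
Syndrome (s8...s1) = 1001 → position 9.
Flip bit 9: corrected codeword = 111011011111001
Data bits at positions 3,5,6,7,9,10,11,12,13,14,15: 11101111001

11101111001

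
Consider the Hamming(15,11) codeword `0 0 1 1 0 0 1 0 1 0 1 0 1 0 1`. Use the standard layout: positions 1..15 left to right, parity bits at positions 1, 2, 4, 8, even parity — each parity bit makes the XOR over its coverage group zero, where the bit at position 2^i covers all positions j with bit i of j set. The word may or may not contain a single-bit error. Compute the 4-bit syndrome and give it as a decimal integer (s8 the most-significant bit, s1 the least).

0

s1: b1⊕b3⊕b5⊕b7⊕b9⊕b11⊕b13⊕b15 = 0⊕1⊕0⊕1⊕1⊕1⊕1⊕1 = 0
s2: b2⊕b3⊕b6⊕b7⊕b10⊕b11⊕b14⊕b15 = 0⊕1⊕0⊕1⊕0⊕1⊕0⊕1 = 0
s4: b4⊕b5⊕b6⊕b7⊕b12⊕b13⊕b14⊕b15 = 1⊕0⊕0⊕1⊕0⊕1⊕0⊕1 = 0
s8: b8⊕b9⊕b10⊕b11⊕b12⊕b13⊕b14⊕b15 = 0⊕1⊕0⊕1⊕0⊕1⊕0⊕1 = 0
Syndrome (s8...s1) = 0000 → position 0 (no error).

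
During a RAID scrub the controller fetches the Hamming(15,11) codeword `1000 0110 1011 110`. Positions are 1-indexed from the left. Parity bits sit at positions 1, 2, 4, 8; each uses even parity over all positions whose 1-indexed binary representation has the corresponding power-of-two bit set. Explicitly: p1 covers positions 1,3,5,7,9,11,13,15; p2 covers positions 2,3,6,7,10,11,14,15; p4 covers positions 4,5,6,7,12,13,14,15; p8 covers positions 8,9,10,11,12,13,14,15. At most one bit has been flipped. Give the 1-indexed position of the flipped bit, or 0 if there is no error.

s1: b1⊕b3⊕b5⊕b7⊕b9⊕b11⊕b13⊕b15 = 1⊕0⊕0⊕1⊕1⊕1⊕1⊕0 = 1
s2: b2⊕b3⊕b6⊕b7⊕b10⊕b11⊕b14⊕b15 = 0⊕0⊕1⊕1⊕0⊕1⊕1⊕0 = 0
s4: b4⊕b5⊕b6⊕b7⊕b12⊕b13⊕b14⊕b15 = 0⊕0⊕1⊕1⊕1⊕1⊕1⊕0 = 1
s8: b8⊕b9⊕b10⊕b11⊕b12⊕b13⊕b14⊕b15 = 0⊕1⊕0⊕1⊕1⊕1⊕1⊕0 = 1
Syndrome (s8...s1) = 1101 → position 13.

13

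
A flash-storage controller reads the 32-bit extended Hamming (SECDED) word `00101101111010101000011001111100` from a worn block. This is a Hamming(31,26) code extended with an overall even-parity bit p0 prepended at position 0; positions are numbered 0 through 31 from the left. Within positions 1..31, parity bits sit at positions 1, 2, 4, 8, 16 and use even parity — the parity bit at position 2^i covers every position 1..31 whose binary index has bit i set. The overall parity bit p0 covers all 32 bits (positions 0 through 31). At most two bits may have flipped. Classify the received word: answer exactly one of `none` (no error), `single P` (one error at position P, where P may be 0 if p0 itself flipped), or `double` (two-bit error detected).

single 7

s1: b1⊕b3⊕b5⊕b7⊕b9⊕b11⊕b13⊕b15⊕b17⊕b19⊕b21⊕b23⊕b25⊕b27⊕b29⊕b31 = 0⊕0⊕1⊕1⊕1⊕0⊕0⊕0⊕0⊕0⊕1⊕0⊕1⊕1⊕1⊕0 = 1
s2: b2⊕b3⊕b6⊕b7⊕b10⊕b11⊕b14⊕b15⊕b18⊕b19⊕b22⊕b23⊕b26⊕b27⊕b30⊕b31 = 1⊕0⊕0⊕1⊕1⊕0⊕1⊕0⊕0⊕0⊕1⊕0⊕1⊕1⊕0⊕0 = 1
s4: b4⊕b5⊕b6⊕b7⊕b12⊕b13⊕b14⊕b15⊕b20⊕b21⊕b22⊕b23⊕b28⊕b29⊕b30⊕b31 = 1⊕1⊕0⊕1⊕1⊕0⊕1⊕0⊕0⊕1⊕1⊕0⊕1⊕1⊕0⊕0 = 1
s8: b8⊕b9⊕b10⊕b11⊕b12⊕b13⊕b14⊕b15⊕b24⊕b25⊕b26⊕b27⊕b28⊕b29⊕b30⊕b31 = 1⊕1⊕1⊕0⊕1⊕0⊕1⊕0⊕0⊕1⊕1⊕1⊕1⊕1⊕0⊕0 = 0
s16: b16⊕b17⊕b18⊕b19⊕b20⊕b21⊕b22⊕b23⊕b24⊕b25⊕b26⊕b27⊕b28⊕b29⊕b30⊕b31 = 1⊕0⊕0⊕0⊕0⊕1⊕1⊕0⊕0⊕1⊕1⊕1⊕1⊕1⊕0⊕0 = 0
Syndrome (s16...s1) = 00111 → position 7.
Overall parity (XOR of all 32 bits, including p0): 0⊕0⊕1⊕0⊕1⊕1⊕0⊕1⊕1⊕1⊕1⊕0⊕1⊕0⊕1⊕0⊕1⊕0⊕0⊕0⊕0⊕1⊕1⊕0⊕0⊕1⊕1⊕1⊕1⊕1⊕0⊕0 = 1
Overall=1, syndrome position=7 → single-bit error at position 7.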